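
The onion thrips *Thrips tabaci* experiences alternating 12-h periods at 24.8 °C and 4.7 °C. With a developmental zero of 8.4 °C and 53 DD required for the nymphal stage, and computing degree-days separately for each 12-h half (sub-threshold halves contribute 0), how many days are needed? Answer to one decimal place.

Day half: max(0, 24.8 − 8.4) × 0.5 = 16.4 × 0.5 = 8.20 DD.
Night half: max(0, 4.7 − 8.4) × 0.5 = 0.0 × 0.5 = 0.00 DD.
Per 24 h: 8.20 DD/day.
Duration = 53 / 8.20 = 6.463 ≈ 6.5 days.

6.5 days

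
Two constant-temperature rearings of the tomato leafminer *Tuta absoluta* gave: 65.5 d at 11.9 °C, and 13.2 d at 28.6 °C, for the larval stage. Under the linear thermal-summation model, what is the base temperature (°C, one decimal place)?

7.7 °C

Linear rate model ⇒ the product D·(T − T_b) is constant across temperatures.
65.5·(11.9 − T_b) = 13.2·(28.6 − T_b)
T_b = (65.5·11.9 − 13.2·28.6) / (65.5 − 13.2) = 401.93 / 52.3 = 7.685 °C ≈ 7.7 °C.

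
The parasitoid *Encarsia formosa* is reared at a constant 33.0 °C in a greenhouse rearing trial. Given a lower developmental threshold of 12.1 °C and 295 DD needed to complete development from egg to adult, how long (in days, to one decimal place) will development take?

14.1 days

Daily accumulation = 33.0 − 12.1 = 20.9 DD/day.
Duration = 295 / 20.9 = 14.115 ≈ 14.1 days.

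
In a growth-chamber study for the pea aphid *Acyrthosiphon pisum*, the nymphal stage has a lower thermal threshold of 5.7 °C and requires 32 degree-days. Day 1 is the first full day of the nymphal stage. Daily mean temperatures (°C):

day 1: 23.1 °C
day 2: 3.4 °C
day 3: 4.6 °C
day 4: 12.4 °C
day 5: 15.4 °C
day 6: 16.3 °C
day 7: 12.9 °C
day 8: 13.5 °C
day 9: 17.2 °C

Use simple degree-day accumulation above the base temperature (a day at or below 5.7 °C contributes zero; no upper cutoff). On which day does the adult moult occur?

day 5

Daily DD above 5.7 °C: 17.4, 0.0, 0.0, 6.7, 9.7, 10.6, 7.2, 7.8, 11.5.
Cumulative: 17.4, 17.4, 17.4, 24.1, 33.8, 44.4, 51.6, 59.4, 70.9.
The total first reaches 32 DD on day 5.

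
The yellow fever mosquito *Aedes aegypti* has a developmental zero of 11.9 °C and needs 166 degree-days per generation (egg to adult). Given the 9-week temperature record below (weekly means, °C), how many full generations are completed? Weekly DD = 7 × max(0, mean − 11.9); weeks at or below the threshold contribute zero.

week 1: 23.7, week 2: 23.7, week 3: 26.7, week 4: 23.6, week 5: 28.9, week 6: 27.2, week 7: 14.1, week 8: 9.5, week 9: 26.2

4 generations

Weekly DD (7 × max(0, T̄ − 11.9)): 82.6, 82.6, 103.6, 81.9, 119.0, 107.1, 15.4, 0.0, 100.1.
Season total = 692.3 DD.
Complete generations = ⌊692.3 / 166⌋ = 4.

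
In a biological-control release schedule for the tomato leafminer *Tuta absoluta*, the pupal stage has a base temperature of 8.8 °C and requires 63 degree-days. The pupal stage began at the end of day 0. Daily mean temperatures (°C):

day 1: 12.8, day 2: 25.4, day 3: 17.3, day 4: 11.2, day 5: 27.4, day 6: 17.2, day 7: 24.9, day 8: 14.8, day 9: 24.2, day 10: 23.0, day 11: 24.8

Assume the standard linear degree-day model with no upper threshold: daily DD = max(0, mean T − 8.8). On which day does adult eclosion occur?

Daily DD above 8.8 °C: 4.0, 16.6, 8.5, 2.4, 18.6, 8.4, 16.1, 6.0, 15.4, 14.2, 16.0.
Cumulative: 4.0, 20.6, 29.1, 31.5, 50.1, 58.5, 74.6, 80.6, 96.0, 110.2, 126.2.
The total first reaches 63 DD on day 7.

day 7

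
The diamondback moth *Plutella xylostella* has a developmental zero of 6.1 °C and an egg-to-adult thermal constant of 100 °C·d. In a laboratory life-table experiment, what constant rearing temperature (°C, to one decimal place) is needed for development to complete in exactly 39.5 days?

Required daily accumulation = 100 / 39.5 = 2.532 DD/day.
T = T_base + 2.532 = 6.1 + 2.532 = 8.632 ≈ 8.6 °C.

8.6 °C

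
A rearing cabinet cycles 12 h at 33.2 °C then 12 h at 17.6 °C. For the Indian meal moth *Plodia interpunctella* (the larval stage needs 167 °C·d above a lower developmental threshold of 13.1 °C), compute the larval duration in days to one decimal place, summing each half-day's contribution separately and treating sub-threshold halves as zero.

Day half: max(0, 33.2 − 13.1) × 0.5 = 20.1 × 0.5 = 10.05 DD.
Night half: max(0, 17.6 − 13.1) × 0.5 = 4.5 × 0.5 = 2.25 DD.
Per 24 h: 12.30 DD/day.
Duration = 167 / 12.30 = 13.577 ≈ 13.6 days.

13.6 days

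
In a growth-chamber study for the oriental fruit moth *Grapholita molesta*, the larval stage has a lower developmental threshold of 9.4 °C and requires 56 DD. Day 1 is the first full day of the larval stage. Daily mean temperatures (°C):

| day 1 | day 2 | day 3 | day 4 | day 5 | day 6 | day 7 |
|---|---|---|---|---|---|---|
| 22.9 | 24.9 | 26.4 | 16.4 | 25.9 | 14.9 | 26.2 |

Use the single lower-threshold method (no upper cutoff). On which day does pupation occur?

Daily DD above 9.4 °C: 13.5, 15.5, 17.0, 7.0, 16.5, 5.5, 16.8.
Cumulative: 13.5, 29.0, 46.0, 53.0, 69.5, 75.0, 91.8.
The total first reaches 56 DD on day 5.

day 5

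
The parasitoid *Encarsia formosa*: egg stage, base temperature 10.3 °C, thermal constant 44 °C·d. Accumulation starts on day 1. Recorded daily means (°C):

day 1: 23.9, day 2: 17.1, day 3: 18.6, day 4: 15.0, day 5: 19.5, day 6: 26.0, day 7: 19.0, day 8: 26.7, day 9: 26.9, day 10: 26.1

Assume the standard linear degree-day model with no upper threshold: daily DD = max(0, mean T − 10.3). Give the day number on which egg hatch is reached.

day 6

Daily DD above 10.3 °C: 13.6, 6.8, 8.3, 4.7, 9.2, 15.7, 8.7, 16.4, 16.6, 15.8.
Cumulative: 13.6, 20.4, 28.7, 33.4, 42.6, 58.3, 67.0, 83.4, 100.0, 115.8.
The total first reaches 44 DD on day 6.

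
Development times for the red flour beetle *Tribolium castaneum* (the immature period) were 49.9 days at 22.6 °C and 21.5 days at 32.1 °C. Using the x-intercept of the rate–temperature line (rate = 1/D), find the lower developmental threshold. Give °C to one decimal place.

15.4 °C

Linear rate model ⇒ the product D·(T − T_b) is constant across temperatures.
49.9·(22.6 − T_b) = 21.5·(32.1 − T_b)
T_b = (49.9·22.6 − 21.5·32.1) / (49.9 − 21.5) = 437.59 / 28.4 = 15.408 °C ≈ 15.4 °C.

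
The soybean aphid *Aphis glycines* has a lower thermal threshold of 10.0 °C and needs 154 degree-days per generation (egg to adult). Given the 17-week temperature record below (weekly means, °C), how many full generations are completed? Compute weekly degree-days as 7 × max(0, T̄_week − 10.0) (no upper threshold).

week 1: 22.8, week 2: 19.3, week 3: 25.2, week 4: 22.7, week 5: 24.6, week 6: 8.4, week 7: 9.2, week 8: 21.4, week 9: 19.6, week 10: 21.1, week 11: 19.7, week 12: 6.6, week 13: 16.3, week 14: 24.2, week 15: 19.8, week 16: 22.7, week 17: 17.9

Weekly DD (7 × max(0, T̄ − 10.0)): 89.6, 65.1, 106.4, 88.9, 102.2, 0.0, 0.0, 79.8, 67.2, 77.7, 67.9, 0.0, 44.1, 99.4, 68.6, 88.9, 55.3.
Season total = 1101.1 DD.
Complete generations = ⌊1101.1 / 154⌋ = 7.

7 generations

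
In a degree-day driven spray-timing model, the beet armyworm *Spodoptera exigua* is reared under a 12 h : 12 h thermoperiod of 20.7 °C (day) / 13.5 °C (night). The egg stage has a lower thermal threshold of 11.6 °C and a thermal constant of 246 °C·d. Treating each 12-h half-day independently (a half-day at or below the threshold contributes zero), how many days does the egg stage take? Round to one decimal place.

44.7 days

Day half: max(0, 20.7 − 11.6) × 0.5 = 9.1 × 0.5 = 4.55 DD.
Night half: max(0, 13.5 − 11.6) × 0.5 = 1.9 × 0.5 = 0.95 DD.
Per 24 h: 5.50 DD/day.
Duration = 246 / 5.50 = 44.727 ≈ 44.7 days.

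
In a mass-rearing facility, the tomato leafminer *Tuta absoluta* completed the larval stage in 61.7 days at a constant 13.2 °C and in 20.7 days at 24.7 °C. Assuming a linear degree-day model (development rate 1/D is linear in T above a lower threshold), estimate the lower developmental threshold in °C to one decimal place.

7.4 °C

Equal thermal constants: D₁(T₁ − T_b) = D₂(T₂ − T_b).
61.7·(13.2 − T_b) = 20.7·(24.7 − T_b)
T_b = (61.7·13.2 − 20.7·24.7) / (61.7 − 20.7) = 303.15 / 41.0 = 7.394 °C ≈ 7.4 °C.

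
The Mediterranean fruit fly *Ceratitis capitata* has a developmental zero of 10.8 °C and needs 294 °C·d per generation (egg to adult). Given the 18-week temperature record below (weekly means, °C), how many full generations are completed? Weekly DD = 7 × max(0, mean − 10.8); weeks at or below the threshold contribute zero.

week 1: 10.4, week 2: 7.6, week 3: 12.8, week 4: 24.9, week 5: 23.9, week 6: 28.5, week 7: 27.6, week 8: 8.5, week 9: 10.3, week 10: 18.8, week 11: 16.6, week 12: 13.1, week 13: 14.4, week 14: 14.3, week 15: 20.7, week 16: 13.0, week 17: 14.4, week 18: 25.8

2 generations

Weekly DD (7 × max(0, T̄ − 10.8)): 0.0, 0.0, 14.0, 98.7, 91.7, 123.9, 117.6, 0.0, 0.0, 56.0, 40.6, 16.1, 25.2, 24.5, 69.3, 15.4, 25.2, 105.0.
Season total = 823.2 DD.
Complete generations = ⌊823.2 / 294⌋ = 2.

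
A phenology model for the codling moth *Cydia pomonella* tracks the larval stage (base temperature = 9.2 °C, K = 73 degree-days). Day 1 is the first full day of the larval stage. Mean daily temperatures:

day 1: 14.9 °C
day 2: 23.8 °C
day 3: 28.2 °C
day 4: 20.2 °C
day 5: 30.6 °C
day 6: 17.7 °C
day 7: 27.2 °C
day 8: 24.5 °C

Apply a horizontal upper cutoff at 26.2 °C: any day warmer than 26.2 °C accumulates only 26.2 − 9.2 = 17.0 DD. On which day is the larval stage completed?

day 6

Daily DD above 9.2 °C (capped at 17.0): 5.7, 14.6, 17.0, 11.0, 17.0, 8.5, 17.0, 15.3.
Cumulative: 5.7, 20.3, 37.3, 48.3, 65.3, 73.8, 90.8, 106.1.
The total first reaches 73 DD on day 6.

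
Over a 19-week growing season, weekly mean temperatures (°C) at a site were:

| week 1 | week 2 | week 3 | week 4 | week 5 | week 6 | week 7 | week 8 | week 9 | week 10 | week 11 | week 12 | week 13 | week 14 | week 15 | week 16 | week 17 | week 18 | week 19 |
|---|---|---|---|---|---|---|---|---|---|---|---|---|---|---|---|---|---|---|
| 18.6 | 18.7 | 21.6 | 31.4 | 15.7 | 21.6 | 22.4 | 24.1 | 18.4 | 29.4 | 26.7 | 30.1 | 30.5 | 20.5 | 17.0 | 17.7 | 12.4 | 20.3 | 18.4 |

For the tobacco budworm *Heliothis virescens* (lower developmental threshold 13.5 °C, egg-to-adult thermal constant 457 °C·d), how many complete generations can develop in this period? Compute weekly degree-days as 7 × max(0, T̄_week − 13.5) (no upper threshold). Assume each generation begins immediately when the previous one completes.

2 generations

Weekly DD (7 × max(0, T̄ − 13.5)): 35.7, 36.4, 56.7, 125.3, 15.4, 56.7, 62.3, 74.2, 34.3, 111.3, 92.4, 116.2, 119.0, 49.0, 24.5, 29.4, 0.0, 47.6, 34.3.
Season total = 1120.7 DD.
Complete generations = ⌊1120.7 / 457⌋ = 2.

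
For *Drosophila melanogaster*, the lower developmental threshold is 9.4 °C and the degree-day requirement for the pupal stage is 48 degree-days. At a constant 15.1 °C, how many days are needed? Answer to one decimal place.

8.4 days

Daily accumulation = 15.1 − 9.4 = 5.7 DD/day.
Duration = 48 / 5.7 = 8.421 ≈ 8.4 days.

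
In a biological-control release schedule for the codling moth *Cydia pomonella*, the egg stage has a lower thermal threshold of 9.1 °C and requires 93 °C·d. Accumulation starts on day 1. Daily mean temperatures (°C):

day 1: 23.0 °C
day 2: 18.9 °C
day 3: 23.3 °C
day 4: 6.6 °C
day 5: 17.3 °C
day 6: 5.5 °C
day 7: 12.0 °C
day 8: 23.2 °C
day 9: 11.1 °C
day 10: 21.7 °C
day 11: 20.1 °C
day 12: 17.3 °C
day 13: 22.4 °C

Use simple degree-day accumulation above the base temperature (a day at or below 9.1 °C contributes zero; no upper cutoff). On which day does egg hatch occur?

Daily DD above 9.1 °C: 13.9, 9.8, 14.2, 0.0, 8.2, 0.0, 2.9, 14.1, 2.0, 12.6, 11.0, 8.2, 13.3.
Cumulative: 13.9, 23.7, 37.9, 37.9, 46.1, 46.1, 49.0, 63.1, 65.1, 77.7, 88.7, 96.9, 110.2.
The total first reaches 93 DD on day 12.

day 12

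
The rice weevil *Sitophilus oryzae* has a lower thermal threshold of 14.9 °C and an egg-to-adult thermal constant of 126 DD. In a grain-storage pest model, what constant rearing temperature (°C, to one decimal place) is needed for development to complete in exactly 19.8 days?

21.3 °C

Required daily accumulation = 126 / 19.8 = 6.364 DD/day.
T = T_base + 6.364 = 14.9 + 6.364 = 21.264 ≈ 21.3 °C.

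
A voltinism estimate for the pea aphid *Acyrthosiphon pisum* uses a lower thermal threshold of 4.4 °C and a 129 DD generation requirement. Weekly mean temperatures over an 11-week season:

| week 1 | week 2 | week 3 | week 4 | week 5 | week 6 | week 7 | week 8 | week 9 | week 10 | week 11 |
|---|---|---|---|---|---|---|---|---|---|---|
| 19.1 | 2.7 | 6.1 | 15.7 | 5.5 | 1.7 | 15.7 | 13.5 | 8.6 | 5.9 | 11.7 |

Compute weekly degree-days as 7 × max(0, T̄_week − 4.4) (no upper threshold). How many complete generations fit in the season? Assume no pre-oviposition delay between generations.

Weekly DD (7 × max(0, T̄ − 4.4)): 102.9, 0.0, 11.9, 79.1, 7.7, 0.0, 79.1, 63.7, 29.4, 10.5, 51.1.
Season total = 435.4 DD.
Complete generations = ⌊435.4 / 129⌋ = 3.

3 generations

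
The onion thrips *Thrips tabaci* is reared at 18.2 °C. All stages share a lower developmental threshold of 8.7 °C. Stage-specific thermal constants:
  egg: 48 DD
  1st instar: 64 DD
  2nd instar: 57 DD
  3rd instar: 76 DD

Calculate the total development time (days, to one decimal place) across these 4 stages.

25.8 days

Daily accumulation at 18.2 °C = 18.2 − 8.7 = 9.5 DD/day.
Total K = 48 + 64 + 57 + 76 = 245 DD.
Total duration = 245 / 9.5 = 25.789 ≈ 25.8 days.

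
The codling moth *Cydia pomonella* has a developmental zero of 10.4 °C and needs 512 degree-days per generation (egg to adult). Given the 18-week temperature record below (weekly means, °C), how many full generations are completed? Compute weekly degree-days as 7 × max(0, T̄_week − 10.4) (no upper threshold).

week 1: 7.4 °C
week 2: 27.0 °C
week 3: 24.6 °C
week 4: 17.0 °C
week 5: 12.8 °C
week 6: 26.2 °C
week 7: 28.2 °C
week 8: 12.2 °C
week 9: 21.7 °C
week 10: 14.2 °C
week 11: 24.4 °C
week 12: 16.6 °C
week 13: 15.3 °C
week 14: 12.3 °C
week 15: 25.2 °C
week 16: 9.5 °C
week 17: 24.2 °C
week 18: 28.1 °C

Weekly DD (7 × max(0, T̄ − 10.4)): 0.0, 116.2, 99.4, 46.2, 16.8, 110.6, 124.6, 12.6, 79.1, 26.6, 98.0, 43.4, 34.3, 13.3, 103.6, 0.0, 96.6, 123.9.
Season total = 1145.2 DD.
Complete generations = ⌊1145.2 / 512⌋ = 2.

2 generations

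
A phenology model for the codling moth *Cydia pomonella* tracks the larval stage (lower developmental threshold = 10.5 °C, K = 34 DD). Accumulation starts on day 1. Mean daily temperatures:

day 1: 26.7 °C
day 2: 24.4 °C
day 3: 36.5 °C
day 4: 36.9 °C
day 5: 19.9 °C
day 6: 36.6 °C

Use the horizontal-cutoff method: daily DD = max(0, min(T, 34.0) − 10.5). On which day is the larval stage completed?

Daily DD above 10.5 °C (capped at 23.5): 16.2, 13.9, 23.5, 23.5, 9.4, 23.5.
Cumulative: 16.2, 30.1, 53.6, 77.1, 86.5, 110.0.
The total first reaches 34 DD on day 3.

day 3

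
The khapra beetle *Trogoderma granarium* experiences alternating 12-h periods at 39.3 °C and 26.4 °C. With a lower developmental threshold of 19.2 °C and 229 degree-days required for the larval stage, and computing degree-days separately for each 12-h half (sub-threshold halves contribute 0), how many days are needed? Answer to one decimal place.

Day half: max(0, 39.3 − 19.2) × 0.5 = 20.1 × 0.5 = 10.05 DD.
Night half: max(0, 26.4 − 19.2) × 0.5 = 7.2 × 0.5 = 3.60 DD.
Per 24 h: 13.65 DD/day.
Duration = 229 / 13.65 = 16.777 ≈ 16.8 days.

16.8 days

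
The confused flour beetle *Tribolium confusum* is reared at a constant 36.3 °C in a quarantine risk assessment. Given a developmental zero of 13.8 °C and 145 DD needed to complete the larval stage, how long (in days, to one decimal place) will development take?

6.4 days

Daily accumulation = 36.3 − 13.8 = 22.5 DD/day.
Duration = 145 / 22.5 = 6.444 ≈ 6.4 days.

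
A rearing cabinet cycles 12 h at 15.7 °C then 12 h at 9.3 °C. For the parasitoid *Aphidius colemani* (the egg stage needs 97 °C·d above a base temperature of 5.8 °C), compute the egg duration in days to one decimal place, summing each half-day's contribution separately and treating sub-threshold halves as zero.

Day half: max(0, 15.7 − 5.8) × 0.5 = 9.9 × 0.5 = 4.95 DD.
Night half: max(0, 9.3 − 5.8) × 0.5 = 3.5 × 0.5 = 1.75 DD.
Per 24 h: 6.70 DD/day.
Duration = 97 / 6.70 = 14.478 ≈ 14.5 days.

14.5 days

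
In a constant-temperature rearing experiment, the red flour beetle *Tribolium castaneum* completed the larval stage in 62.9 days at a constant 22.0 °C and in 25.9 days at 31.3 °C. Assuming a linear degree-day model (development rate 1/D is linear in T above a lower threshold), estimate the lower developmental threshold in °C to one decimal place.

15.5 °C

Equal thermal constants: D₁(T₁ − T_b) = D₂(T₂ − T_b).
62.9·(22.0 − T_b) = 25.9·(31.3 − T_b)
T_b = (62.9·22.0 − 25.9·31.3) / (62.9 − 25.9) = 573.13 / 37.0 = 15.490 °C ≈ 15.5 °C.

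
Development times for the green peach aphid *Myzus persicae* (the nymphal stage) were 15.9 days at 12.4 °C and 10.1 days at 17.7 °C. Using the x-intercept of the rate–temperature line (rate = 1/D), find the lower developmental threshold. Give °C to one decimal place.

3.2 °C

Equal thermal constants: D₁(T₁ − T_b) = D₂(T₂ − T_b).
15.9·(12.4 − T_b) = 10.1·(17.7 − T_b)
T_b = (15.9·12.4 − 10.1·17.7) / (15.9 − 10.1) = 18.39 / 5.8 = 3.171 °C ≈ 3.2 °C.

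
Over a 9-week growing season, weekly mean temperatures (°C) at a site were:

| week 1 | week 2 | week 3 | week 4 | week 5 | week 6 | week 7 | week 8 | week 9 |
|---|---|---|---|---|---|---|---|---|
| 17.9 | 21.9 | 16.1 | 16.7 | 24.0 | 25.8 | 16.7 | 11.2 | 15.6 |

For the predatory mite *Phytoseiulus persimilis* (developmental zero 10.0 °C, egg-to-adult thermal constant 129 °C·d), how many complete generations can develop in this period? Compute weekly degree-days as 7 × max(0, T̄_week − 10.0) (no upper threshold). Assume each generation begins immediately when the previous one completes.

Weekly DD (7 × max(0, T̄ − 10.0)): 55.3, 83.3, 42.7, 46.9, 98.0, 110.6, 46.9, 8.4, 39.2.
Season total = 531.3 DD.
Complete generations = ⌊531.3 / 129⌋ = 4.

4 generations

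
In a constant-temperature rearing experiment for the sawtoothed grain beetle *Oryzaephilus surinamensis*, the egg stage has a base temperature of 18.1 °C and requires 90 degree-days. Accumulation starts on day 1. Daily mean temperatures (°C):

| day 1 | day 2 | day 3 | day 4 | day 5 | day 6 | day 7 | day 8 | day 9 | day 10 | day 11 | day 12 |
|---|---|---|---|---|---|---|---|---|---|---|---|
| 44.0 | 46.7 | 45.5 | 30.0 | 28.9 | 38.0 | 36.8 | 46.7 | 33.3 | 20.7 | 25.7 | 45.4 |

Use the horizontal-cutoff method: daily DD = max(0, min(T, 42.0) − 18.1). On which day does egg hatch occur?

day 5

Daily DD above 18.1 °C (capped at 23.9): 23.9, 23.9, 23.9, 11.9, 10.8, 19.9, 18.7, 23.9, 15.2, 2.6, 7.6, 23.9.
Cumulative: 23.9, 47.8, 71.7, 83.6, 94.4, 114.3, 133.0, 156.9, 172.1, 174.7, 182.3, 206.2.
The total first reaches 90 DD on day 5.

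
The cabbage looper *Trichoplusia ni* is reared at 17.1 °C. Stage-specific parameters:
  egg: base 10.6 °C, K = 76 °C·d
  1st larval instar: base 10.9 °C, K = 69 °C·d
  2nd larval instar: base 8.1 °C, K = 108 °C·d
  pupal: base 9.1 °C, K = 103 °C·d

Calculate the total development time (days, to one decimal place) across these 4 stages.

47.7 days

egg: 76 / (17.1 − 10.6) = 76 / 6.5 = 11.692 d.
1st larval instar: 69 / (17.1 − 10.9) = 69 / 6.2 = 11.129 d.
2nd larval instar: 108 / (17.1 − 8.1) = 108 / 9.0 = 12.000 d.
pupal: 103 / (17.1 − 9.1) = 103 / 8.0 = 12.875 d.
Sum = 47.696 ≈ 47.7 days.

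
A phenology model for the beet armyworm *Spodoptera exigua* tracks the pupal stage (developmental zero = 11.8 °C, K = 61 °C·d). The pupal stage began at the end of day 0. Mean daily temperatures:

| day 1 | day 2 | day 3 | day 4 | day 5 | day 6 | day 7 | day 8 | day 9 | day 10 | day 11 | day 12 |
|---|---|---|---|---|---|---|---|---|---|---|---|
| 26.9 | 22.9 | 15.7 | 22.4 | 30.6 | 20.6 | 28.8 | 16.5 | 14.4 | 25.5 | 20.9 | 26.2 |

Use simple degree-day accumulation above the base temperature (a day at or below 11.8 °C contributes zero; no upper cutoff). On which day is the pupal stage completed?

Daily DD above 11.8 °C: 15.1, 11.1, 3.9, 10.6, 18.8, 8.8, 17.0, 4.7, 2.6, 13.7, 9.1, 14.4.
Cumulative: 15.1, 26.2, 30.1, 40.7, 59.5, 68.3, 85.3, 90.0, 92.6, 106.3, 115.4, 129.8.
The total first reaches 61 DD on day 6.

day 6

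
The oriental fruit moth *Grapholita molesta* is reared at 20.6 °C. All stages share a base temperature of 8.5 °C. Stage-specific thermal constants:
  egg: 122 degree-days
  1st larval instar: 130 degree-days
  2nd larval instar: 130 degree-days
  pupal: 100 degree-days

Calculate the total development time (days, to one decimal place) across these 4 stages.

39.8 days

Daily accumulation at 20.6 °C = 20.6 − 8.5 = 12.1 DD/day.
Total K = 122 + 130 + 130 + 100 = 482 DD.
Total duration = 482 / 12.1 = 39.835 ≈ 39.8 days.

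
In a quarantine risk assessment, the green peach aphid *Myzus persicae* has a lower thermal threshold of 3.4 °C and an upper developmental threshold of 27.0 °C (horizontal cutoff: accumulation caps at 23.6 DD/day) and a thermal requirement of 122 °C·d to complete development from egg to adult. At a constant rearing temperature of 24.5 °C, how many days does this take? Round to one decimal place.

Daily accumulation = 24.5 − 3.4 = 21.1 DD/day.
Duration = 122 / 21.1 = 5.782 ≈ 5.8 days.

5.8 days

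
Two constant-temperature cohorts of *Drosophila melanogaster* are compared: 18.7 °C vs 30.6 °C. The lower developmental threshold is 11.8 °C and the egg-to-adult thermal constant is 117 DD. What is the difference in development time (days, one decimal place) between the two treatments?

10.7 days

At 18.7 °C: 117 / (18.7 − 11.8) = 117 / 6.9 = 16.957 d.
At 30.6 °C: 117 / (30.6 − 11.8) = 117 / 18.8 = 6.223 d.
Difference = |16.957 − 6.223| = 10.733 ≈ 10.7 days.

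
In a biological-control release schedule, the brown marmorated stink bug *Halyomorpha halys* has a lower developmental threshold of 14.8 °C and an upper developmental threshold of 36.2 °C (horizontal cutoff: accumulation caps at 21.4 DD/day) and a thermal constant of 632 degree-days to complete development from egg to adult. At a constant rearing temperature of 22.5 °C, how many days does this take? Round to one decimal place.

Daily accumulation = 22.5 − 14.8 = 7.7 DD/day.
Duration = 632 / 7.7 = 82.078 ≈ 82.1 days.

82.1 days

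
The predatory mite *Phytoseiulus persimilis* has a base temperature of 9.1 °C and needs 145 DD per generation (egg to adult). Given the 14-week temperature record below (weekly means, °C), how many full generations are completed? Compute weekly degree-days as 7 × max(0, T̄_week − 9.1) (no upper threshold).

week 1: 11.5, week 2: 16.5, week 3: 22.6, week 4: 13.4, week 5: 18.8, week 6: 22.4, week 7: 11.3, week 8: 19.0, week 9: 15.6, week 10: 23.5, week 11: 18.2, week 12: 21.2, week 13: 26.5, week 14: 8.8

5 generations

Weekly DD (7 × max(0, T̄ − 9.1)): 16.8, 51.8, 94.5, 30.1, 67.9, 93.1, 15.4, 69.3, 45.5, 100.8, 63.7, 84.7, 121.8, 0.0.
Season total = 855.4 DD.
Complete generations = ⌊855.4 / 145⌋ = 5.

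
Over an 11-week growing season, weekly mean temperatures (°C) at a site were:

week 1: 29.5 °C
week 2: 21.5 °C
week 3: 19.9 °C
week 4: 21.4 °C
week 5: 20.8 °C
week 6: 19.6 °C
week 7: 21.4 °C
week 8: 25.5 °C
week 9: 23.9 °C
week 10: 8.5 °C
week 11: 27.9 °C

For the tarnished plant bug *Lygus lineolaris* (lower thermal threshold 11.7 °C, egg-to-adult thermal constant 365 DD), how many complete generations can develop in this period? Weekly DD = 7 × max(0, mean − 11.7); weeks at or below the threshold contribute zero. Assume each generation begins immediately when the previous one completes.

2 generations

Weekly DD (7 × max(0, T̄ − 11.7)): 124.6, 68.6, 57.4, 67.9, 63.7, 55.3, 67.9, 96.6, 85.4, 0.0, 113.4.
Season total = 800.8 DD.
Complete generations = ⌊800.8 / 365⌋ = 2.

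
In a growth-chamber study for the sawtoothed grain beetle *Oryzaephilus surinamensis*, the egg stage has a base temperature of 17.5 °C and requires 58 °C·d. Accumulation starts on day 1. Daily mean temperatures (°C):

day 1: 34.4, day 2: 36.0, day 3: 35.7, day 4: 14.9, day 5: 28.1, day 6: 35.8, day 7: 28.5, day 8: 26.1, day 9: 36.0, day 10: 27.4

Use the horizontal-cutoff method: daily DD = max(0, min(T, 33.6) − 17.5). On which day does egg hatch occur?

day 5

Daily DD above 17.5 °C (capped at 16.1): 16.1, 16.1, 16.1, 0.0, 10.6, 16.1, 11.0, 8.6, 16.1, 9.9.
Cumulative: 16.1, 32.2, 48.3, 48.3, 58.9, 75.0, 86.0, 94.6, 110.7, 120.6.
The total first reaches 58 DD on day 5.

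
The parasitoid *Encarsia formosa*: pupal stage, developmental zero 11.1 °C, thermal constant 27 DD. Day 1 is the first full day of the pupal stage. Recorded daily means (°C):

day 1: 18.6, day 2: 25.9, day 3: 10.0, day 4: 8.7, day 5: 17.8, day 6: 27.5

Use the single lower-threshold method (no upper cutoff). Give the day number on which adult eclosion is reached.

day 5

Daily DD above 11.1 °C: 7.5, 14.8, 0.0, 0.0, 6.7, 16.4.
Cumulative: 7.5, 22.3, 22.3, 22.3, 29.0, 45.4.
The total first reaches 27 DD on day 5.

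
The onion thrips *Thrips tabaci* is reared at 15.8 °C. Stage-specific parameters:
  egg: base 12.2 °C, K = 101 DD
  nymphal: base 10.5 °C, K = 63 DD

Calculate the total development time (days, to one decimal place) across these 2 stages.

39.9 days

egg: 101 / (15.8 − 12.2) = 101 / 3.6 = 28.056 d.
nymphal: 63 / (15.8 − 10.5) = 63 / 5.3 = 11.887 d.
Sum = 39.942 ≈ 39.9 days.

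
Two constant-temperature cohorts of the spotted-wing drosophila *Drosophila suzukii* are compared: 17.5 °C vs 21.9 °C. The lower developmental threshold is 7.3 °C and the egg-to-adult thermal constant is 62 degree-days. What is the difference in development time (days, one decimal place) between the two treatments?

1.8 days

At 17.5 °C: 62 / (17.5 − 7.3) = 62 / 10.2 = 6.078 d.
At 21.9 °C: 62 / (21.9 − 7.3) = 62 / 14.6 = 4.247 d.
Difference = |6.078 − 4.247| = 1.832 ≈ 1.8 days.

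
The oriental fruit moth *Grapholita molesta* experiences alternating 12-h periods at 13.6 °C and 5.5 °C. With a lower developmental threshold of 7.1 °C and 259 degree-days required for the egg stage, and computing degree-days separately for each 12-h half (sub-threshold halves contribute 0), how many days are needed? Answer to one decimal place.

79.7 days

Day half: max(0, 13.6 − 7.1) × 0.5 = 6.5 × 0.5 = 3.25 DD.
Night half: max(0, 5.5 − 7.1) × 0.5 = 0.0 × 0.5 = 0.00 DD.
Per 24 h: 3.25 DD/day.
Duration = 259 / 3.25 = 79.692 ≈ 79.7 days.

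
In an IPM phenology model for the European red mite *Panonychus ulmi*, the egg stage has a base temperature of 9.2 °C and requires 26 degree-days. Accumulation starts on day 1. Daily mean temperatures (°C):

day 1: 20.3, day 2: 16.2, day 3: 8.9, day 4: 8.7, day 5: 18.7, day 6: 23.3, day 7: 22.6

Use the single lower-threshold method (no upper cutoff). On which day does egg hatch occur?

day 5

Daily DD above 9.2 °C: 11.1, 7.0, 0.0, 0.0, 9.5, 14.1, 13.4.
Cumulative: 11.1, 18.1, 18.1, 18.1, 27.6, 41.7, 55.1.
The total first reaches 26 DD on day 5.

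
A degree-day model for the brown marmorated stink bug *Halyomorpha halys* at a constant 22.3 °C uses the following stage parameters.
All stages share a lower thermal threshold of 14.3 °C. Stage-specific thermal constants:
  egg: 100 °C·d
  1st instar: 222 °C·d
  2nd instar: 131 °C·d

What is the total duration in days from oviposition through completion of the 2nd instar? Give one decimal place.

56.6 days

Daily accumulation at 22.3 °C = 22.3 − 14.3 = 8.0 DD/day.
Total K = 100 + 222 + 131 = 453 DD.
Total duration = 453 / 8.0 = 56.625 ≈ 56.6 days.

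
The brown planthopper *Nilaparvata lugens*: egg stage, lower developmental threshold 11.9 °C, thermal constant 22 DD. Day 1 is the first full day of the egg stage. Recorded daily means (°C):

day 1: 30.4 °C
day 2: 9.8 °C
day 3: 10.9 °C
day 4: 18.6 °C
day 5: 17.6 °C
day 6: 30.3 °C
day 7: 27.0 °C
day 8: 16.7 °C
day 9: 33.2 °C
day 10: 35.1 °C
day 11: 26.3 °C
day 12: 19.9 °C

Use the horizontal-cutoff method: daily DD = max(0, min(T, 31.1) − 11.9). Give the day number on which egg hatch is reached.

Daily DD above 11.9 °C (capped at 19.2): 18.5, 0.0, 0.0, 6.7, 5.7, 18.4, 15.1, 4.8, 19.2, 19.2, 14.4, 8.0.
Cumulative: 18.5, 18.5, 18.5, 25.2, 30.9, 49.3, 64.4, 69.2, 88.4, 107.6, 122.0, 130.0.
The total first reaches 22 DD on day 4.

day 4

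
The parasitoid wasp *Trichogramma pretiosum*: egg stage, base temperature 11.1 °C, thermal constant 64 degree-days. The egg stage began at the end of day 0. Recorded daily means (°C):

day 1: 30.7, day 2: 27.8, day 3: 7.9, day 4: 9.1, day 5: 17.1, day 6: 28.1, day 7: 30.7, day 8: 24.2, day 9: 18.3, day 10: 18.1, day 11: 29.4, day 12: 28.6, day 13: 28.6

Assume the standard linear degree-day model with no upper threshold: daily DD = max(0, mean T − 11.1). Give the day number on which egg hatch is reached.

Daily DD above 11.1 °C: 19.6, 16.7, 0.0, 0.0, 6.0, 17.0, 19.6, 13.1, 7.2, 7.0, 18.3, 17.5, 17.5.
Cumulative: 19.6, 36.3, 36.3, 36.3, 42.3, 59.3, 78.9, 92.0, 99.2, 106.2, 124.5, 142.0, 159.5.
The total first reaches 64 DD on day 7.

day 7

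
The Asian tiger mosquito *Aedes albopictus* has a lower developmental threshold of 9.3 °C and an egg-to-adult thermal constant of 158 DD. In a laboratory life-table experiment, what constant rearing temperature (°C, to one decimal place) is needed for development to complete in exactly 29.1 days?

Required daily accumulation = 158 / 29.1 = 5.430 DD/day.
T = T_base + 5.430 = 9.3 + 5.430 = 14.730 ≈ 14.7 °C.

14.7 °C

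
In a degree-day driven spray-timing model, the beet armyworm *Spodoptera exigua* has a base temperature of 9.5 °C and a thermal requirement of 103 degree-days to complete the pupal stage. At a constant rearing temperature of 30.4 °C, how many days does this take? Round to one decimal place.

Daily accumulation = 30.4 − 9.5 = 20.9 DD/day.
Duration = 103 / 20.9 = 4.928 ≈ 4.9 days.

4.9 days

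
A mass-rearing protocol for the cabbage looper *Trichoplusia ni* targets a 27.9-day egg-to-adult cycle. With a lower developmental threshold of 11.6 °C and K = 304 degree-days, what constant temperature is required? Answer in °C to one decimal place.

22.5 °C

Required daily accumulation = 304 / 27.9 = 10.896 DD/day.
T = T_base + 10.896 = 11.6 + 10.896 = 22.496 ≈ 22.5 °C.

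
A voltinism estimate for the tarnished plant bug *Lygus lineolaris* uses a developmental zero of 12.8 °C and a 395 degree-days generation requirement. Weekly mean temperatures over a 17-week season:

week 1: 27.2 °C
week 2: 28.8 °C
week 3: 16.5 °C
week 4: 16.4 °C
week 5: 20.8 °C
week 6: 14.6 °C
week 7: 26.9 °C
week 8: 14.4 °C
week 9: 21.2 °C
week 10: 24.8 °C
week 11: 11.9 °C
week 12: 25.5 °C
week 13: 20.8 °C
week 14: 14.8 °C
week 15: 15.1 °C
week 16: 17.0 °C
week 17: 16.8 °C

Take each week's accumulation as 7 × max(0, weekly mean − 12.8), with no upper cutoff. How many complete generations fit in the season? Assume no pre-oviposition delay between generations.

2 generations

Weekly DD (7 × max(0, T̄ − 12.8)): 100.8, 112.0, 25.9, 25.2, 56.0, 12.6, 98.7, 11.2, 58.8, 84.0, 0.0, 88.9, 56.0, 14.0, 16.1, 29.4, 28.0.
Season total = 817.6 DD.
Complete generations = ⌊817.6 / 395⌋ = 2.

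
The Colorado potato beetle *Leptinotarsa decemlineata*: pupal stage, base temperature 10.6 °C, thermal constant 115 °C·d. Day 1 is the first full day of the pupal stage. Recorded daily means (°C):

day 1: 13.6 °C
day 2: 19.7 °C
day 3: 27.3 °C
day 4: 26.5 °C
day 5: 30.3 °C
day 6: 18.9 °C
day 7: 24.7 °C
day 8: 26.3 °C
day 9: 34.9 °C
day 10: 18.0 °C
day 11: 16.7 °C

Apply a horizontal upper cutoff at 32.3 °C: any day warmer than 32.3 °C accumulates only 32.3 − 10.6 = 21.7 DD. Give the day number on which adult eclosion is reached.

Daily DD above 10.6 °C (capped at 21.7): 3.0, 9.1, 16.7, 15.9, 19.7, 8.3, 14.1, 15.7, 21.7, 7.4, 6.1.
Cumulative: 3.0, 12.1, 28.8, 44.7, 64.4, 72.7, 86.8, 102.5, 124.2, 131.6, 137.7.
The total first reaches 115 DD on day 9.

day 9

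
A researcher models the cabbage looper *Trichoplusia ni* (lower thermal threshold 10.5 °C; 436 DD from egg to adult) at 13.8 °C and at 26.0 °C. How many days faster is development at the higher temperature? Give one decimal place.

104.0 days

At 13.8 °C: 436 / (13.8 − 10.5) = 436 / 3.3 = 132.121 d.
At 26.0 °C: 436 / (26.0 − 10.5) = 436 / 15.5 = 28.129 d.
Difference = |132.121 − 28.129| = 103.992 ≈ 104.0 days.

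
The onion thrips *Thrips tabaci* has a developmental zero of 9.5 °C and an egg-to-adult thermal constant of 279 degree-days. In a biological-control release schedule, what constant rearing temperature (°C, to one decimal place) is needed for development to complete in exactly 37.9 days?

16.9 °C

Required daily accumulation = 279 / 37.9 = 7.361 DD/day.
T = T_base + 7.361 = 9.5 + 7.361 = 16.861 ≈ 16.9 °C.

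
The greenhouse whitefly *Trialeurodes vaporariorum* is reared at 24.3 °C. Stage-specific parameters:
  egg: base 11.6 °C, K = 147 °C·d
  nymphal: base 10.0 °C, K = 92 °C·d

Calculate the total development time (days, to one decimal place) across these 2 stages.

egg: 147 / (24.3 − 11.6) = 147 / 12.7 = 11.575 d.
nymphal: 92 / (24.3 − 10.0) = 92 / 14.3 = 6.434 d.
Sum = 18.008 ≈ 18.0 days.

18.0 days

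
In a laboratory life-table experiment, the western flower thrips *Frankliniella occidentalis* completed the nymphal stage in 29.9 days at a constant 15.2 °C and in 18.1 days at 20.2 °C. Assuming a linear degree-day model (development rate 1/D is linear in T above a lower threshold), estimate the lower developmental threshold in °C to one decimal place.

Under the model K = D·(T − T_b), so D₁·(T₁ − T_b) = D₂·(T₂ − T_b).
29.9·(15.2 − T_b) = 18.1·(20.2 − T_b)
T_b = (29.9·15.2 − 18.1·20.2) / (29.9 − 18.1) = 88.86 / 11.8 = 7.531 °C ≈ 7.5 °C.

7.5 °C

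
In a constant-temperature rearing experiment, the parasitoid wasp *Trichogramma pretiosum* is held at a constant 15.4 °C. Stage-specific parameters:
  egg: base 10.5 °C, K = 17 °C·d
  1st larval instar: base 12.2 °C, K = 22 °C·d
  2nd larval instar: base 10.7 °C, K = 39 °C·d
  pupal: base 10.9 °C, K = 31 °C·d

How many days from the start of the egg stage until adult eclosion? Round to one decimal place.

25.5 days

egg: 17 / (15.4 − 10.5) = 17 / 4.9 = 3.469 d.
1st larval instar: 22 / (15.4 − 12.2) = 22 / 3.2 = 6.875 d.
2nd larval instar: 39 / (15.4 − 10.7) = 39 / 4.7 = 8.298 d.
pupal: 31 / (15.4 − 10.9) = 31 / 4.5 = 6.889 d.
Sum = 25.531 ≈ 25.5 days.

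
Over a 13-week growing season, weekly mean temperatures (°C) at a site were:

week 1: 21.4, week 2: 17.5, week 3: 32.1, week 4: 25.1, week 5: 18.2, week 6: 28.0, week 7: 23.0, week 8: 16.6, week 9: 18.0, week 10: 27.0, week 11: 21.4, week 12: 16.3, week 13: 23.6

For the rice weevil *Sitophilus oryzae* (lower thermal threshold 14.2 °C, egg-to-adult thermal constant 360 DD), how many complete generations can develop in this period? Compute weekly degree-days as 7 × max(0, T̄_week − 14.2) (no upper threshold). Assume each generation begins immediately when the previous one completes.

2 generations

Weekly DD (7 × max(0, T̄ − 14.2)): 50.4, 23.1, 125.3, 76.3, 28.0, 96.6, 61.6, 16.8, 26.6, 89.6, 50.4, 14.7, 65.8.
Season total = 725.2 DD.
Complete generations = ⌊725.2 / 360⌋ = 2.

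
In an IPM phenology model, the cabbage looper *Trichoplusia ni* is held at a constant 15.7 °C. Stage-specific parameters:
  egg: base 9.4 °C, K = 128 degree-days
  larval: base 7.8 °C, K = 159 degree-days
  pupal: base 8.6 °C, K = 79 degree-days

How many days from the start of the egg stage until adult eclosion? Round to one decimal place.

51.6 days

egg: 128 / (15.7 − 9.4) = 128 / 6.3 = 20.317 d.
larval: 159 / (15.7 − 7.8) = 159 / 7.9 = 20.127 d.
pupal: 79 / (15.7 − 8.6) = 79 / 7.1 = 11.127 d.
Sum = 51.571 ≈ 51.6 days.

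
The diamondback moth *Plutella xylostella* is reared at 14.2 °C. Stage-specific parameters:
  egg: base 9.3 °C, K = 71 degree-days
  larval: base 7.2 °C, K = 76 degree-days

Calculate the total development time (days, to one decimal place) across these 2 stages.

25.3 days

egg: 71 / (14.2 − 9.3) = 71 / 4.9 = 14.490 d.
larval: 76 / (14.2 − 7.2) = 76 / 7.0 = 10.857 d.
Sum = 25.347 ≈ 25.3 days.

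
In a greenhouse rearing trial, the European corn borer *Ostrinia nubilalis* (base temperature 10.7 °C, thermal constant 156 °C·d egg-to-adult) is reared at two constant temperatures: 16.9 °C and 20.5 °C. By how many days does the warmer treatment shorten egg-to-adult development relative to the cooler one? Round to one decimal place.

9.2 days

At 16.9 °C: 156 / (16.9 − 10.7) = 156 / 6.2 = 25.161 d.
At 20.5 °C: 156 / (20.5 − 10.7) = 156 / 9.8 = 15.918 d.
Difference = |25.161 − 15.918| = 9.243 ≈ 9.2 days.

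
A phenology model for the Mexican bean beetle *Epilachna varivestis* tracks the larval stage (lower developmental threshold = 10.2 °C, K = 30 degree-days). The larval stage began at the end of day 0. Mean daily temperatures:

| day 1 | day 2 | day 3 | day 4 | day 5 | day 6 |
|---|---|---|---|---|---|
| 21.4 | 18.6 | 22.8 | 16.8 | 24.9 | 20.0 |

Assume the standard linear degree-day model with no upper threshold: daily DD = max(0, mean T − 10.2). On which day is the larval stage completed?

Daily DD above 10.2 °C: 11.2, 8.4, 12.6, 6.6, 14.7, 9.8.
Cumulative: 11.2, 19.6, 32.2, 38.8, 53.5, 63.3.
The total first reaches 30 DD on day 3.

day 3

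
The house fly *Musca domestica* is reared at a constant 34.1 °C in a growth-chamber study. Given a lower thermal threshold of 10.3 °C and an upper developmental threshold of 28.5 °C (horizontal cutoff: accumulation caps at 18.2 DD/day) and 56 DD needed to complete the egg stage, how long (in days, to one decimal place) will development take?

3.1 days

Temperature 34.1 °C exceeds the upper threshold, so daily accumulation caps at 28.5 − 10.3 = 18.2 DD/day.
Duration = 56 / 18.2 = 3.077 ≈ 3.1 days.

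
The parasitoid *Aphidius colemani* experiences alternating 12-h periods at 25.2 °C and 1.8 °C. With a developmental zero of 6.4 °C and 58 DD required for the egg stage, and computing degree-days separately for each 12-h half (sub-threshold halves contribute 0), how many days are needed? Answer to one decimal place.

6.2 days

Day half: max(0, 25.2 − 6.4) × 0.5 = 18.8 × 0.5 = 9.40 DD.
Night half: max(0, 1.8 − 6.4) × 0.5 = 0.0 × 0.5 = 0.00 DD.
Per 24 h: 9.40 DD/day.
Duration = 58 / 9.40 = 6.170 ≈ 6.2 days.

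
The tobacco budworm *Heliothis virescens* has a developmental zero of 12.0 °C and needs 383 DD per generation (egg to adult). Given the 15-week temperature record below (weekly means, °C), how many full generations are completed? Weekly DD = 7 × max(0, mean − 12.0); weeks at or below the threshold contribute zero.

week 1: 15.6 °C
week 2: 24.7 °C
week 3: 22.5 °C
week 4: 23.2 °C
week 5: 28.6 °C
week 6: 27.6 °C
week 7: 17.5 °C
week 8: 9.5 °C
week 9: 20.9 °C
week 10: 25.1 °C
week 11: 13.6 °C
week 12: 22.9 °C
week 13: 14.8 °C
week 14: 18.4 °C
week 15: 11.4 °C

2 generations

Weekly DD (7 × max(0, T̄ − 12.0)): 25.2, 88.9, 73.5, 78.4, 116.2, 109.2, 38.5, 0.0, 62.3, 91.7, 11.2, 76.3, 19.6, 44.8, 0.0.
Season total = 835.8 DD.
Complete generations = ⌊835.8 / 383⌋ = 2.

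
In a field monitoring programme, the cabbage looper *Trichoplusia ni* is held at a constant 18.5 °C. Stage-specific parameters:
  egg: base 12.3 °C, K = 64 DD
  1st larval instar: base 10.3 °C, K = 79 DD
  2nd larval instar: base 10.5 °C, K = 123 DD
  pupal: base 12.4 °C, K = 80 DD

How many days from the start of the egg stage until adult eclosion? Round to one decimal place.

48.4 days

egg: 64 / (18.5 − 12.3) = 64 / 6.2 = 10.323 d.
1st larval instar: 79 / (18.5 − 10.3) = 79 / 8.2 = 9.634 d.
2nd larval instar: 123 / (18.5 − 10.5) = 123 / 8.0 = 15.375 d.
pupal: 80 / (18.5 − 12.4) = 80 / 6.1 = 13.115 d.
Sum = 48.446 ≈ 48.4 days.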